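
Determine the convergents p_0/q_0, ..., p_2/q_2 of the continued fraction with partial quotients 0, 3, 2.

0/1, 1/3, 2/7

Using the convergent recurrence p_i = a_i*p_{i-1} + p_{i-2}, q_i = a_i*q_{i-1} + q_{i-2} with p_{-2}=0, p_{-1}=1, q_{-2}=1, q_{-1}=0:
  i=0: a_0=0, p_0 = 0*1 + 0 = 0, q_0 = 0*0 + 1 = 1.
  i=1: a_1=3, p_1 = 3*0 + 1 = 1, q_1 = 3*1 + 0 = 3.
  i=2: a_2=2, p_2 = 2*1 + 0 = 2, q_2 = 2*3 + 1 = 7.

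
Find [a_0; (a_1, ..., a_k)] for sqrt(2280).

[47; (1, 2, 1, 94)]

Write x_i = (sqrt(2280) + m_i)/d_i with (m_0, d_0) = (0, 1). a_0 = floor(sqrt(2280)) = 47, since 47^2 = 2209 <= 2280 < 2304 = 48^2.
Iterate m_{i+1} = d_i*a_i - m_i, d_{i+1} = (2280 - m_{i+1}^2)/d_i, a_{i+1} = floor((a_0 + m_{i+1})/d_{i+1}):
  m_1 = 1*47 - 0 = 47, d_1 = (2280 - 47^2)/1 = 71/1 = 71, a_1 = floor((47 + 47)/71) = 1.
  m_2 = 71*1 - 47 = 24, d_2 = (2280 - 24^2)/71 = 1704/71 = 24, a_2 = floor((47 + 24)/24) = 2.
  m_3 = 24*2 - 24 = 24, d_3 = (2280 - 24^2)/24 = 1704/24 = 71, a_3 = floor((47 + 24)/71) = 1.
  m_4 = 71*1 - 24 = 47, d_4 = (2280 - 47^2)/71 = 71/71 = 1, a_4 = floor((47 + 47)/1) = 94.
  m_5 = 1*94 - 47 = 47, d_5 = (2280 - 47^2)/1 = 71/1 = 71: (m_5, d_5) = (m_1, d_1) = (47, 71), so from here the quotients repeat a_1, ..., a_4; the period length is 4.
Hence the expansion of sqrt(2280) is a_0 = 47 followed by the repeating block 1, 2, 1, 94 (period 4).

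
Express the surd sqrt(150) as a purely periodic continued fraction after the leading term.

[12; (4, 24)]

Write x_i = (sqrt(150) + m_i)/d_i with (m_0, d_0) = (0, 1). a_0 = floor(sqrt(150)) = 12, since 12^2 = 144 <= 150 < 169 = 13^2.
Iterate m_{i+1} = d_i*a_i - m_i, d_{i+1} = (150 - m_{i+1}^2)/d_i, a_{i+1} = floor((a_0 + m_{i+1})/d_{i+1}):
  m_1 = 1*12 - 0 = 12, d_1 = (150 - 12^2)/1 = 6/1 = 6, a_1 = floor((12 + 12)/6) = 4.
  m_2 = 6*4 - 12 = 12, d_2 = (150 - 12^2)/6 = 6/6 = 1, a_2 = floor((12 + 12)/1) = 24.
  m_3 = 1*24 - 12 = 12, d_3 = (150 - 12^2)/1 = 6/1 = 6: (m_3, d_3) = (m_1, d_1) = (12, 6), so from here the quotients repeat a_1, a_2; the period length is 2.
Hence the expansion of sqrt(150) is a_0 = 12 followed by the repeating block 4, 24 (period 2).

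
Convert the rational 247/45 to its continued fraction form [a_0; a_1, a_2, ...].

[5; 2, 22]

Run the Euclidean algorithm on 247 and 45; the successive quotients are the partial quotients a_0, a_1, ... (each step inverts the fractional part left over by the previous one):
  247 = 5*45 + 22, so a_0 = 5.
  45 = 2*22 + 1, so a_1 = 2.
  22 = 22*1 + 0, so a_2 = 22.
The remainder reaches 0 after 3 divisions, so the expansion has 3 partial quotients, read off in order.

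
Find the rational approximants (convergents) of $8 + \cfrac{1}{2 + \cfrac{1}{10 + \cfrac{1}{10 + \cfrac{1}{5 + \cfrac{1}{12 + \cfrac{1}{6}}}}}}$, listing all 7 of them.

8/1, 17/2, 178/21, 1797/212, 9163/1081, 111753/13184, 679681/80185

Using the convergent recurrence p_i = a_i*p_{i-1} + p_{i-2}, q_i = a_i*q_{i-1} + q_{i-2} with p_{-2}=0, p_{-1}=1, q_{-2}=1, q_{-1}=0:
  i=0: a_0=8, p_0 = 8*1 + 0 = 8, q_0 = 8*0 + 1 = 1.
  i=1: a_1=2, p_1 = 2*8 + 1 = 17, q_1 = 2*1 + 0 = 2.
  i=2: a_2=10, p_2 = 10*17 + 8 = 178, q_2 = 10*2 + 1 = 21.
  i=3: a_3=10, p_3 = 10*178 + 17 = 1797, q_3 = 10*21 + 2 = 212.
  i=4: a_4=5, p_4 = 5*1797 + 178 = 9163, q_4 = 5*212 + 21 = 1081.
  i=5: a_5=12, p_5 = 12*9163 + 1797 = 111753, q_5 = 12*1081 + 212 = 13184.
  i=6: a_6=6, p_6 = 6*111753 + 9163 = 679681, q_6 = 6*13184 + 1081 = 80185.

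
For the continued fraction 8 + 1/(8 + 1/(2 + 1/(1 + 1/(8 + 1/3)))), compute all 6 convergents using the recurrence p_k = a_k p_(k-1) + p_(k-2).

Using the convergent recurrence p_i = a_i*p_{i-1} + p_{i-2}, q_i = a_i*q_{i-1} + q_{i-2} with p_{-2}=0, p_{-1}=1, q_{-2}=1, q_{-1}=0:
  i=0: a_0=8, p_0 = 8*1 + 0 = 8, q_0 = 8*0 + 1 = 1.
  i=1: a_1=8, p_1 = 8*8 + 1 = 65, q_1 = 8*1 + 0 = 8.
  i=2: a_2=2, p_2 = 2*65 + 8 = 138, q_2 = 2*8 + 1 = 17.
  i=3: a_3=1, p_3 = 1*138 + 65 = 203, q_3 = 1*17 + 8 = 25.
  i=4: a_4=8, p_4 = 8*203 + 138 = 1762, q_4 = 8*25 + 17 = 217.
  i=5: a_5=3, p_5 = 3*1762 + 203 = 5489, q_5 = 3*217 + 25 = 676.

8/1, 65/8, 138/17, 203/25, 1762/217, 5489/676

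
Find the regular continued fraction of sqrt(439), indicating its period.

[20; (1, 19, 1, 40)]

Write x_i = (sqrt(439) + m_i)/d_i with (m_0, d_0) = (0, 1). a_0 = floor(sqrt(439)) = 20, since 20^2 = 400 <= 439 < 441 = 21^2.
Iterate m_{i+1} = d_i*a_i - m_i, d_{i+1} = (439 - m_{i+1}^2)/d_i, a_{i+1} = floor((a_0 + m_{i+1})/d_{i+1}):
  m_1 = 1*20 - 0 = 20, d_1 = (439 - 20^2)/1 = 39/1 = 39, a_1 = floor((20 + 20)/39) = 1.
  m_2 = 39*1 - 20 = 19, d_2 = (439 - 19^2)/39 = 78/39 = 2, a_2 = floor((20 + 19)/2) = 19.
  m_3 = 2*19 - 19 = 19, d_3 = (439 - 19^2)/2 = 78/2 = 39, a_3 = floor((20 + 19)/39) = 1.
  m_4 = 39*1 - 19 = 20, d_4 = (439 - 20^2)/39 = 39/39 = 1, a_4 = floor((20 + 20)/1) = 40.
  m_5 = 1*40 - 20 = 20, d_5 = (439 - 20^2)/1 = 39/1 = 39: (m_5, d_5) = (m_1, d_1) = (20, 39), so from here the quotients repeat a_1, ..., a_4; the period length is 4.
Hence the expansion of sqrt(439) is a_0 = 20 followed by the repeating block 1, 19, 1, 40 (period 4).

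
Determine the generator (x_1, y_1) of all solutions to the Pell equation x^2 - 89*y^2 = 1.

(x, y) = (500001, 53000)

First expand sqrt(89) as a continued fraction. With x_i = (sqrt(89) + m_i)/d_i and (m_0, d_0) = (0, 1): a_0 = floor(sqrt(89)) = 9, since 9^2 = 81 <= 89 < 100 = 10^2.
Iterate m_{i+1} = d_i*a_i - m_i, d_{i+1} = (89 - m_{i+1}^2)/d_i, a_{i+1} = floor((a_0 + m_{i+1})/d_{i+1}):
  m_1 = 1*9 - 0 = 9, d_1 = (89 - 9^2)/1 = 8/1 = 8, a_1 = floor((9 + 9)/8) = 2.
  m_2 = 8*2 - 9 = 7, d_2 = (89 - 7^2)/8 = 40/8 = 5, a_2 = floor((9 + 7)/5) = 3.
  m_3 = 5*3 - 7 = 8, d_3 = (89 - 8^2)/5 = 25/5 = 5, a_3 = floor((9 + 8)/5) = 3.
  m_4 = 5*3 - 8 = 7, d_4 = (89 - 7^2)/5 = 40/5 = 8, a_4 = floor((9 + 7)/8) = 2.
  m_5 = 8*2 - 7 = 9, d_5 = (89 - 9^2)/8 = 8/8 = 1, a_5 = floor((9 + 9)/1) = 18.
  m_6 = 1*18 - 9 = 9, d_6 = (89 - 9^2)/1 = 8/1 = 8: (m_6, d_6) = (m_1, d_1) = (9, 8), so from here the quotients repeat a_1, ..., a_5; the period length is 5.
So sqrt(89) = [9; (2, 3, 3, 2, 18)] with period length k = 5.
k is odd, so (p_{k-1}, q_{k-1}) only solves x^2 - 89y^2 = -1 and the fundamental solution of x^2 - 89y^2 = 1 is (p_{2k-1}, q_{2k-1}) = (p_9, q_9); compute convergents through index 9, running through the period twice.
Convergents (p_i = a_i*p_{i-1} + p_{i-2}, q_i = a_i*q_{i-1} + q_{i-2} with p_{-2}=0, p_{-1}=1, q_{-2}=1, q_{-1}=0):
  i=0: a_0=9, p_0 = 9*1 + 0 = 9, q_0 = 9*0 + 1 = 1.
  i=1: a_1=2, p_1 = 2*9 + 1 = 19, q_1 = 2*1 + 0 = 2.
  i=2: a_2=3, p_2 = 3*19 + 9 = 66, q_2 = 3*2 + 1 = 7.
  i=3: a_3=3, p_3 = 3*66 + 19 = 217, q_3 = 3*7 + 2 = 23.
  i=4: a_4=2, p_4 = 2*217 + 66 = 500, q_4 = 2*23 + 7 = 53.
  i=5: a_5=18, p_5 = 18*500 + 217 = 9217, q_5 = 18*53 + 23 = 977.
  i=6: a_6=2, p_6 = 2*9217 + 500 = 18934, q_6 = 2*977 + 53 = 2007.
  i=7: a_7=3, p_7 = 3*18934 + 9217 = 66019, q_7 = 3*2007 + 977 = 6998.
  i=8: a_8=3, p_8 = 3*66019 + 18934 = 216991, q_8 = 3*6998 + 2007 = 23001.
  i=9: a_9=2, p_9 = 2*216991 + 66019 = 500001, q_9 = 2*23001 + 6998 = 53000.
Indeed p_4^2 - 89*q_4^2 = 250000 - 250001 = -1, not +1.
Check: 500001^2 - 89*53000^2 = 250001000001 - 250001000000 = 1, so (x, y) = (500001, 53000) solves the equation, and by the theorem it is the least positive solution.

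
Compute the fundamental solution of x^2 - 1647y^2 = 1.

(x, y) = (487, 12)

First expand sqrt(1647) as a continued fraction. With x_i = (sqrt(1647) + m_i)/d_i and (m_0, d_0) = (0, 1): a_0 = floor(sqrt(1647)) = 40, since 40^2 = 1600 <= 1647 < 1681 = 41^2.
Iterate m_{i+1} = d_i*a_i - m_i, d_{i+1} = (1647 - m_{i+1}^2)/d_i, a_{i+1} = floor((a_0 + m_{i+1})/d_{i+1}):
  m_1 = 1*40 - 0 = 40, d_1 = (1647 - 40^2)/1 = 47/1 = 47, a_1 = floor((40 + 40)/47) = 1.
  m_2 = 47*1 - 40 = 7, d_2 = (1647 - 7^2)/47 = 1598/47 = 34, a_2 = floor((40 + 7)/34) = 1.
  m_3 = 34*1 - 7 = 27, d_3 = (1647 - 27^2)/34 = 918/34 = 27, a_3 = floor((40 + 27)/27) = 2.
  m_4 = 27*2 - 27 = 27, d_4 = (1647 - 27^2)/27 = 918/27 = 34, a_4 = floor((40 + 27)/34) = 1.
  m_5 = 34*1 - 27 = 7, d_5 = (1647 - 7^2)/34 = 1598/34 = 47, a_5 = floor((40 + 7)/47) = 1.
  m_6 = 47*1 - 7 = 40, d_6 = (1647 - 40^2)/47 = 47/47 = 1, a_6 = floor((40 + 40)/1) = 80.
  m_7 = 1*80 - 40 = 40, d_7 = (1647 - 40^2)/1 = 47/1 = 47: (m_7, d_7) = (m_1, d_1) = (40, 47), so from here the quotients repeat a_1, ..., a_6; the period length is 6.
So sqrt(1647) = [40; (1, 1, 2, 1, 1, 80)] with period length k = 6.
k is even, so the fundamental solution of x^2 - 1647y^2 = 1 is (p_{k-1}, q_{k-1}) = (p_5, q_5); compute convergents through index 5.
Convergents (p_i = a_i*p_{i-1} + p_{i-2}, q_i = a_i*q_{i-1} + q_{i-2} with p_{-2}=0, p_{-1}=1, q_{-2}=1, q_{-1}=0):
  i=0: a_0=40, p_0 = 40*1 + 0 = 40, q_0 = 40*0 + 1 = 1.
  i=1: a_1=1, p_1 = 1*40 + 1 = 41, q_1 = 1*1 + 0 = 1.
  i=2: a_2=1, p_2 = 1*41 + 40 = 81, q_2 = 1*1 + 1 = 2.
  i=3: a_3=2, p_3 = 2*81 + 41 = 203, q_3 = 2*2 + 1 = 5.
  i=4: a_4=1, p_4 = 1*203 + 81 = 284, q_4 = 1*5 + 2 = 7.
  i=5: a_5=1, p_5 = 1*284 + 203 = 487, q_5 = 1*7 + 5 = 12.
Check: 487^2 - 1647*12^2 = 237169 - 237168 = 1, so (x, y) = (487, 12) solves the equation, and by the theorem it is the least positive solution.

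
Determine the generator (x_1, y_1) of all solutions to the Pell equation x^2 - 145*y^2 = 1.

First expand sqrt(145) as a continued fraction. With x_i = (sqrt(145) + m_i)/d_i and (m_0, d_0) = (0, 1): a_0 = floor(sqrt(145)) = 12, since 12^2 = 144 <= 145 < 169 = 13^2.
Iterate m_{i+1} = d_i*a_i - m_i, d_{i+1} = (145 - m_{i+1}^2)/d_i, a_{i+1} = floor((a_0 + m_{i+1})/d_{i+1}):
  m_1 = 1*12 - 0 = 12, d_1 = (145 - 12^2)/1 = 1/1 = 1, a_1 = floor((12 + 12)/1) = 24.
  m_2 = 1*24 - 12 = 12, d_2 = (145 - 12^2)/1 = 1/1 = 1: (m_2, d_2) = (m_1, d_1) = (12, 1), so from here the quotient a_1 repeats; the period length is 1.
So sqrt(145) = [12; (24)] with period length k = 1.
k is odd, so (p_{k-1}, q_{k-1}) only solves x^2 - 145y^2 = -1 and the fundamental solution of x^2 - 145y^2 = 1 is (p_{2k-1}, q_{2k-1}) = (p_1, q_1); compute convergents through index 1, running through the period twice.
Convergents (p_i = a_i*p_{i-1} + p_{i-2}, q_i = a_i*q_{i-1} + q_{i-2} with p_{-2}=0, p_{-1}=1, q_{-2}=1, q_{-1}=0):
  i=0: a_0=12, p_0 = 12*1 + 0 = 12, q_0 = 12*0 + 1 = 1.
  i=1: a_1=24, p_1 = 24*12 + 1 = 289, q_1 = 24*1 + 0 = 24.
Indeed p_0^2 - 145*q_0^2 = 144 - 145 = -1, not +1.
Check: 289^2 - 145*24^2 = 83521 - 83520 = 1, so (x, y) = (289, 24) solves the equation, and by the theorem it is the least positive solution.

(x, y) = (289, 24)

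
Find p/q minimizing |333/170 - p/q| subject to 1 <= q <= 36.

Expand x = 333/170 as a continued fraction with the Euclidean algorithm:
  333 = 1*170 + 163, so a_0 = 1.
  170 = 1*163 + 7, so a_1 = 1.
  163 = 23*7 + 2, so a_2 = 23.
  7 = 3*2 + 1, so a_3 = 3.
  2 = 2*1 + 0, so a_4 = 2.
so x = [1; 1, 23, 3, 2].
Convergents (p_i = a_i*p_{i-1} + p_{i-2}, q_i = a_i*q_{i-1} + q_{i-2} with p_{-2}=0, p_{-1}=1, q_{-2}=1, q_{-1}=0), until the denominator exceeds 36:
  i=0: a_0=1, p_0 = 1*1 + 0 = 1, q_0 = 1*0 + 1 = 1.
  i=1: a_1=1, p_1 = 1*1 + 1 = 2, q_1 = 1*1 + 0 = 1.
  i=2: a_2=23, p_2 = 23*2 + 1 = 47, q_2 = 23*1 + 1 = 24.
  i=3: a_3=3, p_3 = 3*47 + 2 = 143, q_3 = 3*24 + 1 = 73.
q_3 = 73 > 36, so the last convergent with denominator <= 36 is p_2/q_2 = 47/24.
The closest fraction with denominator <= 36 is either p_2/q_2 or the intermediate fraction (k*p_2 + p_1)/(k*q_2 + q_1) with the largest k >= 1 whose denominator stays <= 36; these approach x as k grows, and every other convergent or intermediate fraction in range is farther away.
Largest k: floor((36 - q_1)/q_2) = floor((36 - 1)/24) = 1.
That gives (1*47 + 2)/(1*24 + 1) = 49/25.
Compare the errors: |x - 47/24| = |333*24 - 47*170|/(170*24) = 2/4080, and |x - 49/25| = |333*25 - 49*170|/(170*25) = 5/4250.
Cross-multiplying, 2*4250 = 8500 < 20400 = 5*4080, so 2/4080 is smaller: the convergent 47/24 is closer to x than 49/25.

47/24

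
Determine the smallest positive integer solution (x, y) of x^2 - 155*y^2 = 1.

(x, y) = (249, 20)

First expand sqrt(155) as a continued fraction. With x_i = (sqrt(155) + m_i)/d_i and (m_0, d_0) = (0, 1): a_0 = floor(sqrt(155)) = 12, since 12^2 = 144 <= 155 < 169 = 13^2.
Iterate m_{i+1} = d_i*a_i - m_i, d_{i+1} = (155 - m_{i+1}^2)/d_i, a_{i+1} = floor((a_0 + m_{i+1})/d_{i+1}):
  m_1 = 1*12 - 0 = 12, d_1 = (155 - 12^2)/1 = 11/1 = 11, a_1 = floor((12 + 12)/11) = 2.
  m_2 = 11*2 - 12 = 10, d_2 = (155 - 10^2)/11 = 55/11 = 5, a_2 = floor((12 + 10)/5) = 4.
  m_3 = 5*4 - 10 = 10, d_3 = (155 - 10^2)/5 = 55/5 = 11, a_3 = floor((12 + 10)/11) = 2.
  m_4 = 11*2 - 10 = 12, d_4 = (155 - 12^2)/11 = 11/11 = 1, a_4 = floor((12 + 12)/1) = 24.
  m_5 = 1*24 - 12 = 12, d_5 = (155 - 12^2)/1 = 11/1 = 11: (m_5, d_5) = (m_1, d_1) = (12, 11), so from here the quotients repeat a_1, ..., a_4; the period length is 4.
So sqrt(155) = [12; (2, 4, 2, 24)] with period length k = 4.
k is even, so the fundamental solution of x^2 - 155y^2 = 1 is (p_{k-1}, q_{k-1}) = (p_3, q_3); compute convergents through index 3.
Convergents (p_i = a_i*p_{i-1} + p_{i-2}, q_i = a_i*q_{i-1} + q_{i-2} with p_{-2}=0, p_{-1}=1, q_{-2}=1, q_{-1}=0):
  i=0: a_0=12, p_0 = 12*1 + 0 = 12, q_0 = 12*0 + 1 = 1.
  i=1: a_1=2, p_1 = 2*12 + 1 = 25, q_1 = 2*1 + 0 = 2.
  i=2: a_2=4, p_2 = 4*25 + 12 = 112, q_2 = 4*2 + 1 = 9.
  i=3: a_3=2, p_3 = 2*112 + 25 = 249, q_3 = 2*9 + 2 = 20.
Check: 249^2 - 155*20^2 = 62001 - 62000 = 1, so (x, y) = (249, 20) solves the equation, and by the theorem it is the least positive solution.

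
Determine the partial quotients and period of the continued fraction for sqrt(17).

[4; (8)]

Write x_i = (sqrt(17) + m_i)/d_i with (m_0, d_0) = (0, 1). a_0 = floor(sqrt(17)) = 4, since 4^2 = 16 <= 17 < 25 = 5^2.
Iterate m_{i+1} = d_i*a_i - m_i, d_{i+1} = (17 - m_{i+1}^2)/d_i, a_{i+1} = floor((a_0 + m_{i+1})/d_{i+1}):
  m_1 = 1*4 - 0 = 4, d_1 = (17 - 4^2)/1 = 1/1 = 1, a_1 = floor((4 + 4)/1) = 8.
  m_2 = 1*8 - 4 = 4, d_2 = (17 - 4^2)/1 = 1/1 = 1: (m_2, d_2) = (m_1, d_1) = (4, 1), so from here the quotient a_1 repeats; the period length is 1.
Hence the expansion of sqrt(17) is a_0 = 4 followed by the repeating block 8 (period 1).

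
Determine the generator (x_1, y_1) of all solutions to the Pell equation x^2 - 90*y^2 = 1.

(x, y) = (19, 2)

First expand sqrt(90) as a continued fraction. With x_i = (sqrt(90) + m_i)/d_i and (m_0, d_0) = (0, 1): a_0 = floor(sqrt(90)) = 9, since 9^2 = 81 <= 90 < 100 = 10^2.
Iterate m_{i+1} = d_i*a_i - m_i, d_{i+1} = (90 - m_{i+1}^2)/d_i, a_{i+1} = floor((a_0 + m_{i+1})/d_{i+1}):
  m_1 = 1*9 - 0 = 9, d_1 = (90 - 9^2)/1 = 9/1 = 9, a_1 = floor((9 + 9)/9) = 2.
  m_2 = 9*2 - 9 = 9, d_2 = (90 - 9^2)/9 = 9/9 = 1, a_2 = floor((9 + 9)/1) = 18.
  m_3 = 1*18 - 9 = 9, d_3 = (90 - 9^2)/1 = 9/1 = 9: (m_3, d_3) = (m_1, d_1) = (9, 9), so from here the quotients repeat a_1, a_2; the period length is 2.
So sqrt(90) = [9; (2, 18)] with period length k = 2.
k is even, so the fundamental solution of x^2 - 90y^2 = 1 is (p_{k-1}, q_{k-1}) = (p_1, q_1); compute convergents through index 1.
Convergents (p_i = a_i*p_{i-1} + p_{i-2}, q_i = a_i*q_{i-1} + q_{i-2} with p_{-2}=0, p_{-1}=1, q_{-2}=1, q_{-1}=0):
  i=0: a_0=9, p_0 = 9*1 + 0 = 9, q_0 = 9*0 + 1 = 1.
  i=1: a_1=2, p_1 = 2*9 + 1 = 19, q_1 = 2*1 + 0 = 2.
Check: 19^2 - 90*2^2 = 361 - 360 = 1, so (x, y) = (19, 2) solves the equation, and by the theorem it is the least positive solution.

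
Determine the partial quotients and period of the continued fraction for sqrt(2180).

Write x_i = (sqrt(2180) + m_i)/d_i with (m_0, d_0) = (0, 1). a_0 = floor(sqrt(2180)) = 46, since 46^2 = 2116 <= 2180 < 2209 = 47^2.
Iterate m_{i+1} = d_i*a_i - m_i, d_{i+1} = (2180 - m_{i+1}^2)/d_i, a_{i+1} = floor((a_0 + m_{i+1})/d_{i+1}):
  m_1 = 1*46 - 0 = 46, d_1 = (2180 - 46^2)/1 = 64/1 = 64, a_1 = floor((46 + 46)/64) = 1.
  m_2 = 64*1 - 46 = 18, d_2 = (2180 - 18^2)/64 = 1856/64 = 29, a_2 = floor((46 + 18)/29) = 2.
  m_3 = 29*2 - 18 = 40, d_3 = (2180 - 40^2)/29 = 580/29 = 20, a_3 = floor((46 + 40)/20) = 4.
  m_4 = 20*4 - 40 = 40, d_4 = (2180 - 40^2)/20 = 580/20 = 29, a_4 = floor((46 + 40)/29) = 2.
  m_5 = 29*2 - 40 = 18, d_5 = (2180 - 18^2)/29 = 1856/29 = 64, a_5 = floor((46 + 18)/64) = 1.
  m_6 = 64*1 - 18 = 46, d_6 = (2180 - 46^2)/64 = 64/64 = 1, a_6 = floor((46 + 46)/1) = 92.
  m_7 = 1*92 - 46 = 46, d_7 = (2180 - 46^2)/1 = 64/1 = 64: (m_7, d_7) = (m_1, d_1) = (46, 64), so from here the quotients repeat a_1, ..., a_6; the period length is 6.
Hence the expansion of sqrt(2180) is a_0 = 46 followed by the repeating block 1, 2, 4, 2, 1, 92 (period 6).

[46; (1, 2, 4, 2, 1, 92)]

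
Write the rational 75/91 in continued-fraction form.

Run the Euclidean algorithm on 75 and 91; the successive quotients are the partial quotients a_0, a_1, ... (each step inverts the fractional part left over by the previous one):
  75 = 0*91 + 75, so a_0 = 0.
  91 = 1*75 + 16, so a_1 = 1.
  75 = 4*16 + 11, so a_2 = 4.
  16 = 1*11 + 5, so a_3 = 1.
  11 = 2*5 + 1, so a_4 = 2.
  5 = 5*1 + 0, so a_5 = 5.
The remainder reaches 0 after 6 divisions, so the expansion has 6 partial quotients, read off in order.

[0; 1, 4, 1, 2, 5]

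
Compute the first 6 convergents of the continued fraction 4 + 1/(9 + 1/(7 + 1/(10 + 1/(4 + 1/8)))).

4/1, 37/9, 263/64, 2667/649, 10931/2660, 90115/21929

Using the convergent recurrence p_i = a_i*p_{i-1} + p_{i-2}, q_i = a_i*q_{i-1} + q_{i-2} with p_{-2}=0, p_{-1}=1, q_{-2}=1, q_{-1}=0:
  i=0: a_0=4, p_0 = 4*1 + 0 = 4, q_0 = 4*0 + 1 = 1.
  i=1: a_1=9, p_1 = 9*4 + 1 = 37, q_1 = 9*1 + 0 = 9.
  i=2: a_2=7, p_2 = 7*37 + 4 = 263, q_2 = 7*9 + 1 = 64.
  i=3: a_3=10, p_3 = 10*263 + 37 = 2667, q_3 = 10*64 + 9 = 649.
  i=4: a_4=4, p_4 = 4*2667 + 263 = 10931, q_4 = 4*649 + 64 = 2660.
  i=5: a_5=8, p_5 = 8*10931 + 2667 = 90115, q_5 = 8*2660 + 649 = 21929.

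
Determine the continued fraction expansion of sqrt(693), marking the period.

Write x_i = (sqrt(693) + m_i)/d_i with (m_0, d_0) = (0, 1). a_0 = floor(sqrt(693)) = 26, since 26^2 = 676 <= 693 < 729 = 27^2.
Iterate m_{i+1} = d_i*a_i - m_i, d_{i+1} = (693 - m_{i+1}^2)/d_i, a_{i+1} = floor((a_0 + m_{i+1})/d_{i+1}):
  m_1 = 1*26 - 0 = 26, d_1 = (693 - 26^2)/1 = 17/1 = 17, a_1 = floor((26 + 26)/17) = 3.
  m_2 = 17*3 - 26 = 25, d_2 = (693 - 25^2)/17 = 68/17 = 4, a_2 = floor((26 + 25)/4) = 12.
  m_3 = 4*12 - 25 = 23, d_3 = (693 - 23^2)/4 = 164/4 = 41, a_3 = floor((26 + 23)/41) = 1.
  m_4 = 41*1 - 23 = 18, d_4 = (693 - 18^2)/41 = 369/41 = 9, a_4 = floor((26 + 18)/9) = 4.
  m_5 = 9*4 - 18 = 18, d_5 = (693 - 18^2)/9 = 369/9 = 41, a_5 = floor((26 + 18)/41) = 1.
  m_6 = 41*1 - 18 = 23, d_6 = (693 - 23^2)/41 = 164/41 = 4, a_6 = floor((26 + 23)/4) = 12.
  m_7 = 4*12 - 23 = 25, d_7 = (693 - 25^2)/4 = 68/4 = 17, a_7 = floor((26 + 25)/17) = 3.
  m_8 = 17*3 - 25 = 26, d_8 = (693 - 26^2)/17 = 17/17 = 1, a_8 = floor((26 + 26)/1) = 52.
  m_9 = 1*52 - 26 = 26, d_9 = (693 - 26^2)/1 = 17/1 = 17: (m_9, d_9) = (m_1, d_1) = (26, 17), so from here the quotients repeat a_1, ..., a_8; the period length is 8.
Hence the expansion of sqrt(693) is a_0 = 26 followed by the repeating block 3, 12, 1, 4, 1, 12, 3, 52 (period 8).

[26; (3, 12, 1, 4, 1, 12, 3, 52)]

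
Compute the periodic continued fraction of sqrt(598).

[24; (2, 4, 1, 15, 2, 15, 1, 4, 2, 48)]

Write x_i = (sqrt(598) + m_i)/d_i with (m_0, d_0) = (0, 1). a_0 = floor(sqrt(598)) = 24, since 24^2 = 576 <= 598 < 625 = 25^2.
Iterate m_{i+1} = d_i*a_i - m_i, d_{i+1} = (598 - m_{i+1}^2)/d_i, a_{i+1} = floor((a_0 + m_{i+1})/d_{i+1}):
  m_1 = 1*24 - 0 = 24, d_1 = (598 - 24^2)/1 = 22/1 = 22, a_1 = floor((24 + 24)/22) = 2.
  m_2 = 22*2 - 24 = 20, d_2 = (598 - 20^2)/22 = 198/22 = 9, a_2 = floor((24 + 20)/9) = 4.
  m_3 = 9*4 - 20 = 16, d_3 = (598 - 16^2)/9 = 342/9 = 38, a_3 = floor((24 + 16)/38) = 1.
  m_4 = 38*1 - 16 = 22, d_4 = (598 - 22^2)/38 = 114/38 = 3, a_4 = floor((24 + 22)/3) = 15.
  m_5 = 3*15 - 22 = 23, d_5 = (598 - 23^2)/3 = 69/3 = 23, a_5 = floor((24 + 23)/23) = 2.
  m_6 = 23*2 - 23 = 23, d_6 = (598 - 23^2)/23 = 69/23 = 3, a_6 = floor((24 + 23)/3) = 15.
  m_7 = 3*15 - 23 = 22, d_7 = (598 - 22^2)/3 = 114/3 = 38, a_7 = floor((24 + 22)/38) = 1.
  m_8 = 38*1 - 22 = 16, d_8 = (598 - 16^2)/38 = 342/38 = 9, a_8 = floor((24 + 16)/9) = 4.
  m_9 = 9*4 - 16 = 20, d_9 = (598 - 20^2)/9 = 198/9 = 22, a_9 = floor((24 + 20)/22) = 2.
  m_10 = 22*2 - 20 = 24, d_10 = (598 - 24^2)/22 = 22/22 = 1, a_10 = floor((24 + 24)/1) = 48.
  m_11 = 1*48 - 24 = 24, d_11 = (598 - 24^2)/1 = 22/1 = 22: (m_11, d_11) = (m_1, d_1) = (24, 22), so from here the quotients repeat a_1, ..., a_10; the period length is 10.
Hence the expansion of sqrt(598) is a_0 = 24 followed by the repeating block 2, 4, 1, 15, 2, 15, 1, 4, 2, 48 (period 10).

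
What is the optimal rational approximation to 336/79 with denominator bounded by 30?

Expand x = 336/79 as a continued fraction with the Euclidean algorithm:
  336 = 4*79 + 20, so a_0 = 4.
  79 = 3*20 + 19, so a_1 = 3.
  20 = 1*19 + 1, so a_2 = 1.
  19 = 19*1 + 0, so a_3 = 19.
so x = [4; 3, 1, 19].
Convergents (p_i = a_i*p_{i-1} + p_{i-2}, q_i = a_i*q_{i-1} + q_{i-2} with p_{-2}=0, p_{-1}=1, q_{-2}=1, q_{-1}=0), until the denominator exceeds 30:
  i=0: a_0=4, p_0 = 4*1 + 0 = 4, q_0 = 4*0 + 1 = 1.
  i=1: a_1=3, p_1 = 3*4 + 1 = 13, q_1 = 3*1 + 0 = 3.
  i=2: a_2=1, p_2 = 1*13 + 4 = 17, q_2 = 1*3 + 1 = 4.
  i=3: a_3=19, p_3 = 19*17 + 13 = 336, q_3 = 19*4 + 3 = 79.
q_3 = 79 > 30, so the last convergent with denominator <= 30 is p_2/q_2 = 17/4.
The closest fraction with denominator <= 30 is either p_2/q_2 or the intermediate fraction (k*p_2 + p_1)/(k*q_2 + q_1) with the largest k >= 1 whose denominator stays <= 30; these approach x as k grows, and every other convergent or intermediate fraction in range is farther away.
Largest k: floor((30 - q_1)/q_2) = floor((30 - 3)/4) = 6.
That gives (6*17 + 13)/(6*4 + 3) = 115/27.
Compare the errors: |x - 17/4| = |336*4 - 17*79|/(79*4) = 1/316, and |x - 115/27| = |336*27 - 115*79|/(79*27) = 13/2133.
Cross-multiplying, 1*2133 = 2133 < 4108 = 13*316, so 1/316 is smaller: the convergent 17/4 is closer to x than 115/27.

17/4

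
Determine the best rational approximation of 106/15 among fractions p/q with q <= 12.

Expand x = 106/15 as a continued fraction with the Euclidean algorithm:
  106 = 7*15 + 1, so a_0 = 7.
  15 = 15*1 + 0, so a_1 = 15.
so x = [7; 15].
Convergents (p_i = a_i*p_{i-1} + p_{i-2}, q_i = a_i*q_{i-1} + q_{i-2} with p_{-2}=0, p_{-1}=1, q_{-2}=1, q_{-1}=0), until the denominator exceeds 12:
  i=0: a_0=7, p_0 = 7*1 + 0 = 7, q_0 = 7*0 + 1 = 1.
  i=1: a_1=15, p_1 = 15*7 + 1 = 106, q_1 = 15*1 + 0 = 15.
q_1 = 15 > 12, so the last convergent with denominator <= 12 is p_0/q_0 = 7/1.
The closest fraction with denominator <= 12 is either p_0/q_0 or the intermediate fraction (k*p_0 + p_{-1})/(k*q_0 + q_{-1}) with the largest k >= 1 whose denominator stays <= 12; these approach x as k grows, and every other convergent or intermediate fraction in range is farther away.
Largest k: floor((12 - q_{-1})/q_0) = floor((12 - 0)/1) = 12 (using the seeds p_{-1} = 1, q_{-1} = 0).
That gives (12*7 + 1)/(12*1 + 0) = 85/12.
Compare the errors: |x - 7/1| = |106*1 - 7*15|/(15*1) = 1/15, and |x - 85/12| = |106*12 - 85*15|/(15*12) = 3/180.
Cross-multiplying, 3*15 = 45 < 180 = 1*180, so 3/180 is smaller: the intermediate fraction 85/12 is closer to x than 7/1.

85/12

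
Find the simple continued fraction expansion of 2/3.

[0; 1, 2]

Run the Euclidean algorithm on 2 and 3; the successive quotients are the partial quotients a_0, a_1, ... (each step inverts the fractional part left over by the previous one):
  2 = 0*3 + 2, so a_0 = 0.
  3 = 1*2 + 1, so a_1 = 1.
  2 = 2*1 + 0, so a_2 = 2.
The remainder reaches 0 after 3 divisions, so the expansion has 3 partial quotients, read off in order.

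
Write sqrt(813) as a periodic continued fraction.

[28; (1, 1, 18, 1, 1, 56)]

Write x_i = (sqrt(813) + m_i)/d_i with (m_0, d_0) = (0, 1). a_0 = floor(sqrt(813)) = 28, since 28^2 = 784 <= 813 < 841 = 29^2.
Iterate m_{i+1} = d_i*a_i - m_i, d_{i+1} = (813 - m_{i+1}^2)/d_i, a_{i+1} = floor((a_0 + m_{i+1})/d_{i+1}):
  m_1 = 1*28 - 0 = 28, d_1 = (813 - 28^2)/1 = 29/1 = 29, a_1 = floor((28 + 28)/29) = 1.
  m_2 = 29*1 - 28 = 1, d_2 = (813 - 1^2)/29 = 812/29 = 28, a_2 = floor((28 + 1)/28) = 1.
  m_3 = 28*1 - 1 = 27, d_3 = (813 - 27^2)/28 = 84/28 = 3, a_3 = floor((28 + 27)/3) = 18.
  m_4 = 3*18 - 27 = 27, d_4 = (813 - 27^2)/3 = 84/3 = 28, a_4 = floor((28 + 27)/28) = 1.
  m_5 = 28*1 - 27 = 1, d_5 = (813 - 1^2)/28 = 812/28 = 29, a_5 = floor((28 + 1)/29) = 1.
  m_6 = 29*1 - 1 = 28, d_6 = (813 - 28^2)/29 = 29/29 = 1, a_6 = floor((28 + 28)/1) = 56.
  m_7 = 1*56 - 28 = 28, d_7 = (813 - 28^2)/1 = 29/1 = 29: (m_7, d_7) = (m_1, d_1) = (28, 29), so from here the quotients repeat a_1, ..., a_6; the period length is 6.
Hence the expansion of sqrt(813) is a_0 = 28 followed by the repeating block 1, 1, 18, 1, 1, 56 (period 6).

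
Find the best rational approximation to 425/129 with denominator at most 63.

56/17

Expand x = 425/129 as a continued fraction with the Euclidean algorithm:
  425 = 3*129 + 38, so a_0 = 3.
  129 = 3*38 + 15, so a_1 = 3.
  38 = 2*15 + 8, so a_2 = 2.
  15 = 1*8 + 7, so a_3 = 1.
  8 = 1*7 + 1, so a_4 = 1.
  7 = 7*1 + 0, so a_5 = 7.
so x = [3; 3, 2, 1, 1, 7].
Convergents (p_i = a_i*p_{i-1} + p_{i-2}, q_i = a_i*q_{i-1} + q_{i-2} with p_{-2}=0, p_{-1}=1, q_{-2}=1, q_{-1}=0), until the denominator exceeds 63:
  i=0: a_0=3, p_0 = 3*1 + 0 = 3, q_0 = 3*0 + 1 = 1.
  i=1: a_1=3, p_1 = 3*3 + 1 = 10, q_1 = 3*1 + 0 = 3.
  i=2: a_2=2, p_2 = 2*10 + 3 = 23, q_2 = 2*3 + 1 = 7.
  i=3: a_3=1, p_3 = 1*23 + 10 = 33, q_3 = 1*7 + 3 = 10.
  i=4: a_4=1, p_4 = 1*33 + 23 = 56, q_4 = 1*10 + 7 = 17.
  i=5: a_5=7, p_5 = 7*56 + 33 = 425, q_5 = 7*17 + 10 = 129.
q_5 = 129 > 63, so the last convergent with denominator <= 63 is p_4/q_4 = 56/17.
The closest fraction with denominator <= 63 is either p_4/q_4 or the intermediate fraction (k*p_4 + p_3)/(k*q_4 + q_3) with the largest k >= 1 whose denominator stays <= 63; these approach x as k grows, and every other convergent or intermediate fraction in range is farther away.
Largest k: floor((63 - q_3)/q_4) = floor((63 - 10)/17) = 3.
That gives (3*56 + 33)/(3*17 + 10) = 201/61.
Compare the errors: |x - 56/17| = |425*17 - 56*129|/(129*17) = 1/2193, and |x - 201/61| = |425*61 - 201*129|/(129*61) = 4/7869.
Cross-multiplying, 1*7869 = 7869 < 8772 = 4*2193, so 1/2193 is smaller: the convergent 56/17 is closer to x than 201/61.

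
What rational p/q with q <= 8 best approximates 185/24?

54/7

Expand x = 185/24 as a continued fraction with the Euclidean algorithm:
  185 = 7*24 + 17, so a_0 = 7.
  24 = 1*17 + 7, so a_1 = 1.
  17 = 2*7 + 3, so a_2 = 2.
  7 = 2*3 + 1, so a_3 = 2.
  3 = 3*1 + 0, so a_4 = 3.
so x = [7; 1, 2, 2, 3].
Convergents (p_i = a_i*p_{i-1} + p_{i-2}, q_i = a_i*q_{i-1} + q_{i-2} with p_{-2}=0, p_{-1}=1, q_{-2}=1, q_{-1}=0), until the denominator exceeds 8:
  i=0: a_0=7, p_0 = 7*1 + 0 = 7, q_0 = 7*0 + 1 = 1.
  i=1: a_1=1, p_1 = 1*7 + 1 = 8, q_1 = 1*1 + 0 = 1.
  i=2: a_2=2, p_2 = 2*8 + 7 = 23, q_2 = 2*1 + 1 = 3.
  i=3: a_3=2, p_3 = 2*23 + 8 = 54, q_3 = 2*3 + 1 = 7.
  i=4: a_4=3, p_4 = 3*54 + 23 = 185, q_4 = 3*7 + 3 = 24.
q_4 = 24 > 8, so the last convergent with denominator <= 8 is p_3/q_3 = 54/7.
The closest fraction with denominator <= 8 is either p_3/q_3 or the intermediate fraction (k*p_3 + p_2)/(k*q_3 + q_2) with the largest k >= 1 whose denominator stays <= 8; these approach x as k grows, and every other convergent or intermediate fraction in range is farther away.
Largest k: floor((8 - q_2)/q_3) = floor((8 - 3)/7) = 0.
Since k = 0, no intermediate fraction beyond p_3/q_3 has denominator <= 8, so the convergent 54/7 is the closest (its error is |185*7 - 54*24|/(24*7) = 1/168).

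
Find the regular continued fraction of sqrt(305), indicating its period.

Write x_i = (sqrt(305) + m_i)/d_i with (m_0, d_0) = (0, 1). a_0 = floor(sqrt(305)) = 17, since 17^2 = 289 <= 305 < 324 = 18^2.
Iterate m_{i+1} = d_i*a_i - m_i, d_{i+1} = (305 - m_{i+1}^2)/d_i, a_{i+1} = floor((a_0 + m_{i+1})/d_{i+1}):
  m_1 = 1*17 - 0 = 17, d_1 = (305 - 17^2)/1 = 16/1 = 16, a_1 = floor((17 + 17)/16) = 2.
  m_2 = 16*2 - 17 = 15, d_2 = (305 - 15^2)/16 = 80/16 = 5, a_2 = floor((17 + 15)/5) = 6.
  m_3 = 5*6 - 15 = 15, d_3 = (305 - 15^2)/5 = 80/5 = 16, a_3 = floor((17 + 15)/16) = 2.
  m_4 = 16*2 - 15 = 17, d_4 = (305 - 17^2)/16 = 16/16 = 1, a_4 = floor((17 + 17)/1) = 34.
  m_5 = 1*34 - 17 = 17, d_5 = (305 - 17^2)/1 = 16/1 = 16: (m_5, d_5) = (m_1, d_1) = (17, 16), so from here the quotients repeat a_1, ..., a_4; the period length is 4.
Hence the expansion of sqrt(305) is a_0 = 17 followed by the repeating block 2, 6, 2, 34 (period 4).

[17; (2, 6, 2, 34)]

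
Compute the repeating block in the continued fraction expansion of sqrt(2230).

Write x_i = (sqrt(2230) + m_i)/d_i with (m_0, d_0) = (0, 1). a_0 = floor(sqrt(2230)) = 47, since 47^2 = 2209 <= 2230 < 2304 = 48^2.
Iterate m_{i+1} = d_i*a_i - m_i, d_{i+1} = (2230 - m_{i+1}^2)/d_i, a_{i+1} = floor((a_0 + m_{i+1})/d_{i+1}):
  m_1 = 1*47 - 0 = 47, d_1 = (2230 - 47^2)/1 = 21/1 = 21, a_1 = floor((47 + 47)/21) = 4.
  m_2 = 21*4 - 47 = 37, d_2 = (2230 - 37^2)/21 = 861/21 = 41, a_2 = floor((47 + 37)/41) = 2.
  m_3 = 41*2 - 37 = 45, d_3 = (2230 - 45^2)/41 = 205/41 = 5, a_3 = floor((47 + 45)/5) = 18.
  m_4 = 5*18 - 45 = 45, d_4 = (2230 - 45^2)/5 = 205/5 = 41, a_4 = floor((47 + 45)/41) = 2.
  m_5 = 41*2 - 45 = 37, d_5 = (2230 - 37^2)/41 = 861/41 = 21, a_5 = floor((47 + 37)/21) = 4.
  m_6 = 21*4 - 37 = 47, d_6 = (2230 - 47^2)/21 = 21/21 = 1, a_6 = floor((47 + 47)/1) = 94.
  m_7 = 1*94 - 47 = 47, d_7 = (2230 - 47^2)/1 = 21/1 = 21: (m_7, d_7) = (m_1, d_1) = (47, 21), so from here the quotients repeat a_1, ..., a_6; the period length is 6.
Hence the expansion of sqrt(2230) is a_0 = 47 followed by the repeating block 4, 2, 18, 2, 4, 94 (period 6).

[47; (4, 2, 18, 2, 4, 94)]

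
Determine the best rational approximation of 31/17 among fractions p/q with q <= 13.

20/11

Expand x = 31/17 as a continued fraction with the Euclidean algorithm:
  31 = 1*17 + 14, so a_0 = 1.
  17 = 1*14 + 3, so a_1 = 1.
  14 = 4*3 + 2, so a_2 = 4.
  3 = 1*2 + 1, so a_3 = 1.
  2 = 2*1 + 0, so a_4 = 2.
so x = [1; 1, 4, 1, 2].
Convergents (p_i = a_i*p_{i-1} + p_{i-2}, q_i = a_i*q_{i-1} + q_{i-2} with p_{-2}=0, p_{-1}=1, q_{-2}=1, q_{-1}=0), until the denominator exceeds 13:
  i=0: a_0=1, p_0 = 1*1 + 0 = 1, q_0 = 1*0 + 1 = 1.
  i=1: a_1=1, p_1 = 1*1 + 1 = 2, q_1 = 1*1 + 0 = 1.
  i=2: a_2=4, p_2 = 4*2 + 1 = 9, q_2 = 4*1 + 1 = 5.
  i=3: a_3=1, p_3 = 1*9 + 2 = 11, q_3 = 1*5 + 1 = 6.
  i=4: a_4=2, p_4 = 2*11 + 9 = 31, q_4 = 2*6 + 5 = 17.
q_4 = 17 > 13, so the last convergent with denominator <= 13 is p_3/q_3 = 11/6.
The closest fraction with denominator <= 13 is either p_3/q_3 or the intermediate fraction (k*p_3 + p_2)/(k*q_3 + q_2) with the largest k >= 1 whose denominator stays <= 13; these approach x as k grows, and every other convergent or intermediate fraction in range is farther away.
Largest k: floor((13 - q_2)/q_3) = floor((13 - 5)/6) = 1.
That gives (1*11 + 9)/(1*6 + 5) = 20/11.
Compare the errors: |x - 11/6| = |31*6 - 11*17|/(17*6) = 1/102, and |x - 20/11| = |31*11 - 20*17|/(17*11) = 1/187.
Cross-multiplying, 1*102 = 102 < 187 = 1*187, so 1/187 is smaller: the intermediate fraction 20/11 is closer to x than 11/6.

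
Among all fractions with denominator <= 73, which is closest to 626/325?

52/27

Expand x = 626/325 as a continued fraction with the Euclidean algorithm:
  626 = 1*325 + 301, so a_0 = 1.
  325 = 1*301 + 24, so a_1 = 1.
  301 = 12*24 + 13, so a_2 = 12.
  24 = 1*13 + 11, so a_3 = 1.
  13 = 1*11 + 2, so a_4 = 1.
  11 = 5*2 + 1, so a_5 = 5.
  2 = 2*1 + 0, so a_6 = 2.
so x = [1; 1, 12, 1, 1, 5, 2].
Convergents (p_i = a_i*p_{i-1} + p_{i-2}, q_i = a_i*q_{i-1} + q_{i-2} with p_{-2}=0, p_{-1}=1, q_{-2}=1, q_{-1}=0), until the denominator exceeds 73:
  i=0: a_0=1, p_0 = 1*1 + 0 = 1, q_0 = 1*0 + 1 = 1.
  i=1: a_1=1, p_1 = 1*1 + 1 = 2, q_1 = 1*1 + 0 = 1.
  i=2: a_2=12, p_2 = 12*2 + 1 = 25, q_2 = 12*1 + 1 = 13.
  i=3: a_3=1, p_3 = 1*25 + 2 = 27, q_3 = 1*13 + 1 = 14.
  i=4: a_4=1, p_4 = 1*27 + 25 = 52, q_4 = 1*14 + 13 = 27.
  i=5: a_5=5, p_5 = 5*52 + 27 = 287, q_5 = 5*27 + 14 = 149.
q_5 = 149 > 73, so the last convergent with denominator <= 73 is p_4/q_4 = 52/27.
The closest fraction with denominator <= 73 is either p_4/q_4 or the intermediate fraction (k*p_4 + p_3)/(k*q_4 + q_3) with the largest k >= 1 whose denominator stays <= 73; these approach x as k grows, and every other convergent or intermediate fraction in range is farther away.
Largest k: floor((73 - q_3)/q_4) = floor((73 - 14)/27) = 2.
That gives (2*52 + 27)/(2*27 + 14) = 131/68.
Compare the errors: |x - 52/27| = |626*27 - 52*325|/(325*27) = 2/8775, and |x - 131/68| = |626*68 - 131*325|/(325*68) = 7/22100.
Cross-multiplying, 2*22100 = 44200 < 61425 = 7*8775, so 2/8775 is smaller: the convergent 52/27 is closer to x than 131/68.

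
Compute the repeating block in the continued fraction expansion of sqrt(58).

[7; (1, 1, 1, 1, 1, 1, 14)]

Write x_i = (sqrt(58) + m_i)/d_i with (m_0, d_0) = (0, 1). a_0 = floor(sqrt(58)) = 7, since 7^2 = 49 <= 58 < 64 = 8^2.
Iterate m_{i+1} = d_i*a_i - m_i, d_{i+1} = (58 - m_{i+1}^2)/d_i, a_{i+1} = floor((a_0 + m_{i+1})/d_{i+1}):
  m_1 = 1*7 - 0 = 7, d_1 = (58 - 7^2)/1 = 9/1 = 9, a_1 = floor((7 + 7)/9) = 1.
  m_2 = 9*1 - 7 = 2, d_2 = (58 - 2^2)/9 = 54/9 = 6, a_2 = floor((7 + 2)/6) = 1.
  m_3 = 6*1 - 2 = 4, d_3 = (58 - 4^2)/6 = 42/6 = 7, a_3 = floor((7 + 4)/7) = 1.
  m_4 = 7*1 - 4 = 3, d_4 = (58 - 3^2)/7 = 49/7 = 7, a_4 = floor((7 + 3)/7) = 1.
  m_5 = 7*1 - 3 = 4, d_5 = (58 - 4^2)/7 = 42/7 = 6, a_5 = floor((7 + 4)/6) = 1.
  m_6 = 6*1 - 4 = 2, d_6 = (58 - 2^2)/6 = 54/6 = 9, a_6 = floor((7 + 2)/9) = 1.
  m_7 = 9*1 - 2 = 7, d_7 = (58 - 7^2)/9 = 9/9 = 1, a_7 = floor((7 + 7)/1) = 14.
  m_8 = 1*14 - 7 = 7, d_8 = (58 - 7^2)/1 = 9/1 = 9: (m_8, d_8) = (m_1, d_1) = (7, 9), so from here the quotients repeat a_1, ..., a_7; the period length is 7.
Hence the expansion of sqrt(58) is a_0 = 7 followed by the repeating block 1, 1, 1, 1, 1, 1, 14 (period 7).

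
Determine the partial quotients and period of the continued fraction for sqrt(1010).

Write x_i = (sqrt(1010) + m_i)/d_i with (m_0, d_0) = (0, 1). a_0 = floor(sqrt(1010)) = 31, since 31^2 = 961 <= 1010 < 1024 = 32^2.
Iterate m_{i+1} = d_i*a_i - m_i, d_{i+1} = (1010 - m_{i+1}^2)/d_i, a_{i+1} = floor((a_0 + m_{i+1})/d_{i+1}):
  m_1 = 1*31 - 0 = 31, d_1 = (1010 - 31^2)/1 = 49/1 = 49, a_1 = floor((31 + 31)/49) = 1.
  m_2 = 49*1 - 31 = 18, d_2 = (1010 - 18^2)/49 = 686/49 = 14, a_2 = floor((31 + 18)/14) = 3.
  m_3 = 14*3 - 18 = 24, d_3 = (1010 - 24^2)/14 = 434/14 = 31, a_3 = floor((31 + 24)/31) = 1.
  m_4 = 31*1 - 24 = 7, d_4 = (1010 - 7^2)/31 = 961/31 = 31, a_4 = floor((31 + 7)/31) = 1.
  m_5 = 31*1 - 7 = 24, d_5 = (1010 - 24^2)/31 = 434/31 = 14, a_5 = floor((31 + 24)/14) = 3.
  m_6 = 14*3 - 24 = 18, d_6 = (1010 - 18^2)/14 = 686/14 = 49, a_6 = floor((31 + 18)/49) = 1.
  m_7 = 49*1 - 18 = 31, d_7 = (1010 - 31^2)/49 = 49/49 = 1, a_7 = floor((31 + 31)/1) = 62.
  m_8 = 1*62 - 31 = 31, d_8 = (1010 - 31^2)/1 = 49/1 = 49: (m_8, d_8) = (m_1, d_1) = (31, 49), so from here the quotients repeat a_1, ..., a_7; the period length is 7.
Hence the expansion of sqrt(1010) is a_0 = 31 followed by the repeating block 1, 3, 1, 1, 3, 1, 62 (period 7).

[31; (1, 3, 1, 1, 3, 1, 62)]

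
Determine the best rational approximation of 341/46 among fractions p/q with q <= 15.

89/12

Expand x = 341/46 as a continued fraction with the Euclidean algorithm:
  341 = 7*46 + 19, so a_0 = 7.
  46 = 2*19 + 8, so a_1 = 2.
  19 = 2*8 + 3, so a_2 = 2.
  8 = 2*3 + 2, so a_3 = 2.
  3 = 1*2 + 1, so a_4 = 1.
  2 = 2*1 + 0, so a_5 = 2.
so x = [7; 2, 2, 2, 1, 2].
Convergents (p_i = a_i*p_{i-1} + p_{i-2}, q_i = a_i*q_{i-1} + q_{i-2} with p_{-2}=0, p_{-1}=1, q_{-2}=1, q_{-1}=0), until the denominator exceeds 15:
  i=0: a_0=7, p_0 = 7*1 + 0 = 7, q_0 = 7*0 + 1 = 1.
  i=1: a_1=2, p_1 = 2*7 + 1 = 15, q_1 = 2*1 + 0 = 2.
  i=2: a_2=2, p_2 = 2*15 + 7 = 37, q_2 = 2*2 + 1 = 5.
  i=3: a_3=2, p_3 = 2*37 + 15 = 89, q_3 = 2*5 + 2 = 12.
  i=4: a_4=1, p_4 = 1*89 + 37 = 126, q_4 = 1*12 + 5 = 17.
q_4 = 17 > 15, so the last convergent with denominator <= 15 is p_3/q_3 = 89/12.
The closest fraction with denominator <= 15 is either p_3/q_3 or the intermediate fraction (k*p_3 + p_2)/(k*q_3 + q_2) with the largest k >= 1 whose denominator stays <= 15; these approach x as k grows, and every other convergent or intermediate fraction in range is farther away.
Largest k: floor((15 - q_2)/q_3) = floor((15 - 5)/12) = 0.
Since k = 0, no intermediate fraction beyond p_3/q_3 has denominator <= 15, so the convergent 89/12 is the closest (its error is |341*12 - 89*46|/(46*12) = 2/552).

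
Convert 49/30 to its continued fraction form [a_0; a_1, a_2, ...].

Run the Euclidean algorithm on 49 and 30; the successive quotients are the partial quotients a_0, a_1, ... (each step inverts the fractional part left over by the previous one):
  49 = 1*30 + 19, so a_0 = 1.
  30 = 1*19 + 11, so a_1 = 1.
  19 = 1*11 + 8, so a_2 = 1.
  11 = 1*8 + 3, so a_3 = 1.
  8 = 2*3 + 2, so a_4 = 2.
  3 = 1*2 + 1, so a_5 = 1.
  2 = 2*1 + 0, so a_6 = 2.
The remainder reaches 0 after 7 divisions, so the expansion has 7 partial quotients, read off in order.

[1; 1, 1, 1, 2, 1, 2]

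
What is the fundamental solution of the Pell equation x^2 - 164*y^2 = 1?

First expand sqrt(164) as a continued fraction. With x_i = (sqrt(164) + m_i)/d_i and (m_0, d_0) = (0, 1): a_0 = floor(sqrt(164)) = 12, since 12^2 = 144 <= 164 < 169 = 13^2.
Iterate m_{i+1} = d_i*a_i - m_i, d_{i+1} = (164 - m_{i+1}^2)/d_i, a_{i+1} = floor((a_0 + m_{i+1})/d_{i+1}):
  m_1 = 1*12 - 0 = 12, d_1 = (164 - 12^2)/1 = 20/1 = 20, a_1 = floor((12 + 12)/20) = 1.
  m_2 = 20*1 - 12 = 8, d_2 = (164 - 8^2)/20 = 100/20 = 5, a_2 = floor((12 + 8)/5) = 4.
  m_3 = 5*4 - 8 = 12, d_3 = (164 - 12^2)/5 = 20/5 = 4, a_3 = floor((12 + 12)/4) = 6.
  m_4 = 4*6 - 12 = 12, d_4 = (164 - 12^2)/4 = 20/4 = 5, a_4 = floor((12 + 12)/5) = 4.
  m_5 = 5*4 - 12 = 8, d_5 = (164 - 8^2)/5 = 100/5 = 20, a_5 = floor((12 + 8)/20) = 1.
  m_6 = 20*1 - 8 = 12, d_6 = (164 - 12^2)/20 = 20/20 = 1, a_6 = floor((12 + 12)/1) = 24.
  m_7 = 1*24 - 12 = 12, d_7 = (164 - 12^2)/1 = 20/1 = 20: (m_7, d_7) = (m_1, d_1) = (12, 20), so from here the quotients repeat a_1, ..., a_6; the period length is 6.
So sqrt(164) = [12; (1, 4, 6, 4, 1, 24)] with period length k = 6.
k is even, so the fundamental solution of x^2 - 164y^2 = 1 is (p_{k-1}, q_{k-1}) = (p_5, q_5); compute convergents through index 5.
Convergents (p_i = a_i*p_{i-1} + p_{i-2}, q_i = a_i*q_{i-1} + q_{i-2} with p_{-2}=0, p_{-1}=1, q_{-2}=1, q_{-1}=0):
  i=0: a_0=12, p_0 = 12*1 + 0 = 12, q_0 = 12*0 + 1 = 1.
  i=1: a_1=1, p_1 = 1*12 + 1 = 13, q_1 = 1*1 + 0 = 1.
  i=2: a_2=4, p_2 = 4*13 + 12 = 64, q_2 = 4*1 + 1 = 5.
  i=3: a_3=6, p_3 = 6*64 + 13 = 397, q_3 = 6*5 + 1 = 31.
  i=4: a_4=4, p_4 = 4*397 + 64 = 1652, q_4 = 4*31 + 5 = 129.
  i=5: a_5=1, p_5 = 1*1652 + 397 = 2049, q_5 = 1*129 + 31 = 160.
Check: 2049^2 - 164*160^2 = 4198401 - 4198400 = 1, so (x, y) = (2049, 160) solves the equation, and by the theorem it is the least positive solution.

(x, y) = (2049, 160)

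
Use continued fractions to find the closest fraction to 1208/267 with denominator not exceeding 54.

Expand x = 1208/267 as a continued fraction with the Euclidean algorithm:
  1208 = 4*267 + 140, so a_0 = 4.
  267 = 1*140 + 127, so a_1 = 1.
  140 = 1*127 + 13, so a_2 = 1.
  127 = 9*13 + 10, so a_3 = 9.
  13 = 1*10 + 3, so a_4 = 1.
  10 = 3*3 + 1, so a_5 = 3.
  3 = 3*1 + 0, so a_6 = 3.
so x = [4; 1, 1, 9, 1, 3, 3].
Convergents (p_i = a_i*p_{i-1} + p_{i-2}, q_i = a_i*q_{i-1} + q_{i-2} with p_{-2}=0, p_{-1}=1, q_{-2}=1, q_{-1}=0), until the denominator exceeds 54:
  i=0: a_0=4, p_0 = 4*1 + 0 = 4, q_0 = 4*0 + 1 = 1.
  i=1: a_1=1, p_1 = 1*4 + 1 = 5, q_1 = 1*1 + 0 = 1.
  i=2: a_2=1, p_2 = 1*5 + 4 = 9, q_2 = 1*1 + 1 = 2.
  i=3: a_3=9, p_3 = 9*9 + 5 = 86, q_3 = 9*2 + 1 = 19.
  i=4: a_4=1, p_4 = 1*86 + 9 = 95, q_4 = 1*19 + 2 = 21.
  i=5: a_5=3, p_5 = 3*95 + 86 = 371, q_5 = 3*21 + 19 = 82.
q_5 = 82 > 54, so the last convergent with denominator <= 54 is p_4/q_4 = 95/21.
The closest fraction with denominator <= 54 is either p_4/q_4 or the intermediate fraction (k*p_4 + p_3)/(k*q_4 + q_3) with the largest k >= 1 whose denominator stays <= 54; these approach x as k grows, and every other convergent or intermediate fraction in range is farther away.
Largest k: floor((54 - q_3)/q_4) = floor((54 - 19)/21) = 1.
That gives (1*95 + 86)/(1*21 + 19) = 181/40.
Compare the errors: |x - 95/21| = |1208*21 - 95*267|/(267*21) = 3/5607, and |x - 181/40| = |1208*40 - 181*267|/(267*40) = 7/10680.
Cross-multiplying, 3*10680 = 32040 < 39249 = 7*5607, so 3/5607 is smaller: the convergent 95/21 is closer to x than 181/40.

95/21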